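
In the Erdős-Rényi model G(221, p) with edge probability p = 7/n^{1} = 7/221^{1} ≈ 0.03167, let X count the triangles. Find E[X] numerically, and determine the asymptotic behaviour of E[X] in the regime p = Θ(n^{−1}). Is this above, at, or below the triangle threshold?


Number of potential triangles: C(221, 3) = 1774630.
Each occurs with probability p³ ≈ (0.03167)³ ≈ 3.177732e-05.
By linearity: E[X] = C(221, 3)·p³ ≈ 1774630 · 3.177732e-05 ≈ 56.3930.
Here α = 1, so p = 7/n is exactly at the triangle threshold p ~ 1/n. Asymptotically E[X] → c³/6 = 7³/6 = 343/6 ≈ 57.1667, a bounded constant. In this regime the triangle count is asymptotically Poisson(c³/6).

E[X] ≈ 56.3930; in regime p = Θ(1/n^{1}) E[X] stays bounded (at the triangle threshold p ~ 1/n).


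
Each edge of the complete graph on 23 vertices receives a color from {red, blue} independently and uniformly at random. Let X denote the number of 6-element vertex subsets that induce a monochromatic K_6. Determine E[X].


Let X = Σ_S X_S over the C(23, 6) = 100947 subsets S of size 6, where X_S = 1 if the K_6 on S is monochromatic.
For a fixed S, the K_6 on S has C(6, 2) = 15 edges. P[all 15 edges red] = (1/2)^15, and likewise for blue, so P[monochromatic] = 2·(1/2)^15 = 2^{1 − 15} = 1/16384.
Summing: E[X] = C(23, 6) · 2^{1 − 15} = 100947 · 1/16384 = 100947/16384.
Numerically: E[X] ≈ 6.161316.

E[X] = C(23,6)·2^(1−C(6,2)) = 100947/16384 ≈ 6.161316.


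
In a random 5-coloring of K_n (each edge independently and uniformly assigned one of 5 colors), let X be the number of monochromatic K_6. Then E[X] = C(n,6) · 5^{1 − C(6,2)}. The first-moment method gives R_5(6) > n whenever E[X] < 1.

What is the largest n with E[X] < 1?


We need C(n, 6) · 5^{1 − 15} < 1, i.e. C(n, 6) < 5^{15 − 1} = 6103515625.
Check values of n near the boundary:
  n = 124: C(124, 6) = 4465475476; 4465475476 < 6103515625? YES
  n = 125: C(125, 6) = 4690625500; 4690625500 < 6103515625? YES
  n = 126: C(126, 6) = 4925156775; 4925156775 < 6103515625? YES
  n = 127: C(127, 6) = 5169379425; 5169379425 < 6103515625? YES
  n = 128: C(128, 6) = 5423611200; 5423611200 < 6103515625? YES
  n = 129: C(129, 6) = 5688177600; 5688177600 < 6103515625? YES
  n = 130: C(130, 6) = 5963412000; 5963412000 < 6103515625? YES
  n = 131: C(131, 6) = 6249655776; 6249655776 < 6103515625? NO
The largest n with C(n, 6) < 6103515625 is n = 130 (where E[X] = 47707296/48828125 ≈ 0.9770). Hence R_5(6) > 130, i.e. R_5(6) ≥ 131.

Largest n = 130; hence R_5(6) > 130.


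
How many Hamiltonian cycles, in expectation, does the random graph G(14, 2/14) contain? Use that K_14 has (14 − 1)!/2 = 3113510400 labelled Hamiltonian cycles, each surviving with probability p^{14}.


K_14 has (14 − 1)!/2 = 3113510400 labelled Hamiltonian cycles.
For each such Hamiltonian cycle H, let X_H = 1 if all 14 edges of H are present in G. Then P[X_H = 1] = p^{14} = (1/7)^{14} = 1/678223072849.
By linearity: E[X] = Σ_H E[X_H] = 3113510400 · p^{14} = 3113510400 · 1/678223072849 = 444787200/96889010407.
Numerically: E[X] ≈ 0.0045907.

E[X] = 3113510400 · (1/7)^{14} = 444787200/96889010407 ≈ 0.0045907.


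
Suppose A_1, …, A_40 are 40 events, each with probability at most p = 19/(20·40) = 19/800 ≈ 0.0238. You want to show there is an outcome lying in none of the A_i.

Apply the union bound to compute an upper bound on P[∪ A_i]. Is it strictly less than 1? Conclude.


Union bound: P[∪_{i=1}^{40} A_i] ≤ Σ_i P[A_i] ≤ 40·p = 40·(19/800) = 19/20.
Numerically: 19/20 ≈ 0.9500.
Is 19/20 < 1? YES.
Since P[∪ A_i] ≤ 19/20 < 1, the complement has P[∩ A_i^c] ≥ 1 − 19/20 = 1/20 > 0, so some outcome avoids every A_i.

40·p = 19/20 ≈ 0.9500; existence CERTIFIED by the union bound.


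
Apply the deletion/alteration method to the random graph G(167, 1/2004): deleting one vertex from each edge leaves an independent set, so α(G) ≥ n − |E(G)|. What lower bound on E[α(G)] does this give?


E[|E(G)|] = C(167, 2)·p = 13861 · (1/2004) = 83/12.
E[α(G)] ≥ n − E[|E(G)|] = 167 − 83/12 = 1921/12.
Numerically: ≈ 160.083.
(This is only a lower bound; the true E[α(G)] may be larger.)

E[α(G)] ≥ 1921/12 ≈ 160.083.


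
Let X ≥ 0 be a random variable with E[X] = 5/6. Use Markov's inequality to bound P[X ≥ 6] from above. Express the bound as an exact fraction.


μ = E[X] = 5/6, a = 6.
Markov: P[X ≥ 6] ≤ μ/a = (5/6)/6 = 5/36.
Numerically: ≈ 0.13889.
(Since a = 6 > μ = 0.83333, the bound 5/36 is < 1 and informative.)

P[X ≥ 6] ≤ 5/36 ≈ 0.13889.


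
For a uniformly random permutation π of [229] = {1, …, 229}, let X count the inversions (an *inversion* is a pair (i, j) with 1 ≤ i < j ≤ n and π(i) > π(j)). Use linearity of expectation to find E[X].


Write X = Σ X_I over the C(229, 2) = 26106 pairs i < j, with X_I the indicator of one inversion.
There are 26106 indicators.
For each fixed pair i < j, the values π(i) and π(j) are two distinct elements of {1, …, 229} in uniformly random order; by symmetry P[π(i) > π(j)] = 1/2.
By linearity: E[X] = 26106 · (1/2) = C(229, 2) · (1/2) = 26106/2 = 13053 ≈ 13053.000000.

E[X] = 13053 = 13053.000000.


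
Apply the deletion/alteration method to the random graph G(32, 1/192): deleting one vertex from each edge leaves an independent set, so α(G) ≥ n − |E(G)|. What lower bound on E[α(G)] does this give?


E[|E(G)|] = C(32, 2)·p = 496 · (1/192) = 31/12.
E[α(G)] ≥ n − E[|E(G)|] = 32 − 31/12 = 353/12.
Numerically: ≈ 29.417.
(This is only a lower bound; the true E[α(G)] may be larger.)

E[α(G)] ≥ 353/12 ≈ 29.417.


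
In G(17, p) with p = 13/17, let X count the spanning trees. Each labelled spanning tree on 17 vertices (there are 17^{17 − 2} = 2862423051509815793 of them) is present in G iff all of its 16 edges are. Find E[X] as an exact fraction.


K_17 has 17^{17 − 2} = 2862423051509815793 labelled spanning trees.
For each such spanning tree H, let X_H = 1 if all 16 edges of H are present in G. Then P[X_H = 1] = p^{16} = (13/17)^{16} = 665416609183179841/48661191875666868481.
By linearity: E[X] = Σ_H E[X_H] = 2862423051509815793 · p^{16} = 2862423051509815793 · 665416609183179841/48661191875666868481 = 665416609183179841/17.
Numerically: E[X] ≈ 3.9142e+16.

E[X] = 2862423051509815793 · (13/17)^{16} = 665416609183179841/17 ≈ 3.9142e+16.


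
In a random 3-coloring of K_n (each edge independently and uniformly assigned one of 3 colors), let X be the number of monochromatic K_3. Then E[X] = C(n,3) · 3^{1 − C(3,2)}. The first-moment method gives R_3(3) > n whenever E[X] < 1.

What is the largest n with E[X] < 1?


We need C(n, 3) · 3^{1 − 3} < 1, i.e. C(n, 3) < 3^{3 − 1} = 9.
Check values of n near the boundary:
  n = 3: C(3, 3) = 1; 1 < 9? YES
  n = 4: C(4, 3) = 4; 4 < 9? YES
  n = 5: C(5, 3) = 10; 10 < 9? NO
  n = 6: C(6, 3) = 20; 20 < 9? NO
The largest n with C(n, 3) < 9 is n = 4 (where E[X] = 4/9 ≈ 0.4444). Hence R_3(3) > 4, i.e. R_3(3) ≥ 5.

Largest n = 4; hence R_3(3) > 4.


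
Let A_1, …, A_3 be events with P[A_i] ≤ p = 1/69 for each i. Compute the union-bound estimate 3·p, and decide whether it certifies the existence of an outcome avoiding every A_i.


Union bound: P[∪_{i=1}^{3} A_i] ≤ Σ_i P[A_i] ≤ 3·p = 3·(1/69) = 1/23.
Numerically: 1/23 ≈ 0.0434783.
Is 1/23 < 1? YES.
Since P[∪ A_i] ≤ 1/23 < 1, the complement has P[∩ A_i^c] ≥ 1 − 1/23 = 22/23 > 0, so some outcome avoids every A_i.

3·p = 1/23 ≈ 0.0434783; existence CERTIFIED by the union bound.


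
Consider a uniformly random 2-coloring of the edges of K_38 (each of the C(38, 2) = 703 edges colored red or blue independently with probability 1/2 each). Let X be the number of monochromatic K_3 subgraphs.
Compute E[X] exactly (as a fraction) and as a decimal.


Let X = Σ_S X_S over the C(38, 3) = 8436 subsets S of size 3, where X_S = 1 if the K_3 on S is monochromatic.
For a fixed S, the K_3 on S has C(3, 2) = 3 edges. P[all 3 edges red] = (1/2)^3, and likewise for blue, so P[monochromatic] = 2·(1/2)^3 = 2^{1 − 3} = 1/4.
By linearity of expectation: E[X] = C(38, 3) · 2^{1 − 3} = 8436 · 1/4 = 2109.
Numerically: E[X] ≈ 2109.000.

E[X] = C(38,3)·2^(1−C(3,2)) = 2109 ≈ 2109.000.


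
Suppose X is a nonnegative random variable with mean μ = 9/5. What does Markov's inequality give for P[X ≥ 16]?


μ = E[X] = 9/5, a = 16.
Markov: P[X ≥ 16] ≤ μ/a = (9/5)/16 = 9/80.
Numerically: ≈ 0.112500.
(Since a = 16 > μ = 1.800000, the bound 9/80 is < 1 and informative.)

P[X ≥ 16] ≤ 9/80 ≈ 0.112500.


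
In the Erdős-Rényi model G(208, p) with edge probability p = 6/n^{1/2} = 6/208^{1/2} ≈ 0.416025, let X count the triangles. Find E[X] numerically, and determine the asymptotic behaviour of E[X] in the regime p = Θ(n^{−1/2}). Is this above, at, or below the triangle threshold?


Number of potential triangles: C(208, 3) = 1478256.
Each occurs with probability p³ ≈ (0.416025)³ ≈ 7.20043524e-02.
By linearity: E[X] = C(208, 3)·p³ ≈ 1478256 · 7.20043524e-02 ≈ 106440.865953.
Since α = 1/2 < 1, p = c/n^{1/2} ≫ 1/n is above the triangle threshold p ~ 1/n. Asymptotically E[X] ~ (c³/6)·n^{3(1−α)} = (6³/6)·n^{1.5} → ∞; triangles are abundant w.h.p.

E[X] ≈ 106440.865953; in regime p = Θ(1/n^{1/2}) E[X] diverges (above the triangle threshold p ~ 1/n).


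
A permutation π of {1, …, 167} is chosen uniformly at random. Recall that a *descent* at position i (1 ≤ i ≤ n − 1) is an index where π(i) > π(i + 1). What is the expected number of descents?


Write X = Σ X_I over i = 1, …, 166, with X_I the indicator of one descent.
There are 166 indicators.
For each fixed i, the pair (π(i), π(i+1)) is a uniformly random ordered pair of distinct values from {1, …, 167}; by symmetry P[π(i) > π(i+1)] = 1/2.
By linearity: E[X] = 166 · (1/2) = (167 − 1) · (1/2) = 83 ≈ 83.000.

E[X] = 83 = 83.000.


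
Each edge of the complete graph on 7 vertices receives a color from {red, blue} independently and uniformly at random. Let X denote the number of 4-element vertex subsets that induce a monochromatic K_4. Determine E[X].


Let X = Σ_S X_S over the C(7, 4) = 35 subsets S of size 4, where X_S = 1 if the K_4 on S is monochromatic.
For a fixed S, the K_4 on S has C(4, 2) = 6 edges. P[all 6 edges red] = (1/2)^6, and likewise for blue, so P[monochromatic] = 2·(1/2)^6 = 2^{1 − 6} = 1/32.
By linearity of expectation: E[X] = C(7, 4) · 2^{1 − 6} = 35 · 1/32 = 35/32.
Numerically: E[X] ≈ 1.0938.

E[X] = C(7,4)·2^(1−C(4,2)) = 35/32 ≈ 1.0938.


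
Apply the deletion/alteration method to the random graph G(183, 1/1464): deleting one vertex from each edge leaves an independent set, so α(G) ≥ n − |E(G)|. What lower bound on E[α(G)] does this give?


E[|E(G)|] = C(183, 2)·p = 16653 · (1/1464) = 91/8.
E[α(G)] ≥ n − E[|E(G)|] = 183 − 91/8 = 1373/8.
Numerically: ≈ 171.625000.
(This is only a lower bound; the true E[α(G)] may be larger.)

E[α(G)] ≥ 1373/8 ≈ 171.625000.


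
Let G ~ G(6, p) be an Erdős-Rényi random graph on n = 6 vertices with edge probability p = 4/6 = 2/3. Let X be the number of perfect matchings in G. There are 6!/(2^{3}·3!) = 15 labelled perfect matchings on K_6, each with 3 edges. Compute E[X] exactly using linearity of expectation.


K_6 has 6!/(2^{3}·3!) = 15 labelled perfect matchings.
For each such perfect matching H, let X_H = 1 if all 3 edges of H are present in G. Then P[X_H = 1] = p^{3} = (2/3)^{3} = 8/27.
By linearity: E[X] = Σ_H E[X_H] = 15 · p^{3} = 15 · 8/27 = 40/9.
Numerically: E[X] ≈ 4.4444.

E[X] = 15 · (2/3)^{3} = 40/9 ≈ 4.4444.


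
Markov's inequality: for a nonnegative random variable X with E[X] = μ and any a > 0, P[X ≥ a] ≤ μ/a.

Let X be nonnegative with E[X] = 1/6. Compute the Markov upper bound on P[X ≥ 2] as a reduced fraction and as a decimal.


μ = E[X] = 1/6, a = 2.
Markov: P[X ≥ 2] ≤ μ/a = (1/6)/2 = 1/12.
Numerically: ≈ 0.0833.
(Since a = 2 > μ = 0.1667, the bound 1/12 is < 1 and informative.)

P[X ≥ 2] ≤ 1/12 ≈ 0.0833.


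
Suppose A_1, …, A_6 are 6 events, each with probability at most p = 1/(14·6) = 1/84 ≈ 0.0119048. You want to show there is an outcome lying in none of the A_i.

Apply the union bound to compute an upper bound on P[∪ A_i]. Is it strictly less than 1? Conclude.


Union bound: P[∪_{i=1}^{6} A_i] ≤ Σ_i P[A_i] ≤ 6·p = 6·(1/84) = 1/14.
Numerically: 1/14 ≈ 0.0714286.
Is 1/14 < 1? YES.
Since P[∪ A_i] ≤ 1/14 < 1, the complement has P[∩ A_i^c] ≥ 1 − 1/14 = 13/14 > 0, so some outcome avoids every A_i.

6·p = 1/14 ≈ 0.0714286; existence CERTIFIED by the union bound.


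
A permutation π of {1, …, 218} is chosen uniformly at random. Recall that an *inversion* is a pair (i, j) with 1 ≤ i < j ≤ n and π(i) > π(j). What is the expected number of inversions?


Write X = Σ X_I over the C(218, 2) = 23653 pairs i < j, with X_I the indicator of one inversion.
There are 23653 indicators.
For each fixed pair i < j, the values π(i) and π(j) are two distinct elements of {1, …, 218} in uniformly random order; by symmetry P[π(i) > π(j)] = 1/2.
By linearity: E[X] = 23653 · (1/2) = C(218, 2) · (1/2) = 23653/2 = 23653/2 ≈ 11826.500.

E[X] = 23653/2 = 11826.500.


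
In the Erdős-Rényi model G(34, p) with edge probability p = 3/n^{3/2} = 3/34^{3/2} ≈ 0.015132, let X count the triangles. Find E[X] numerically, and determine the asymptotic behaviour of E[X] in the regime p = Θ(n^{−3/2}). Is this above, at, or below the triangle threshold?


Number of potential triangles: C(34, 3) = 5984.
Each occurs with probability p³ ≈ (0.015132)³ ≈ 3.4650431e-06.
By linearity: E[X] = C(34, 3)·p³ ≈ 5984 · 3.4650431e-06 ≈ 0.02073.
Since α = 3/2 > 1, p = c/n^{3/2} = o(1/n) is below the triangle threshold p ~ 1/n. Asymptotically E[X] ~ (c³/6)·n^{3(1−α)} = (3³/6)·n^{-1.5} → 0, so by Markov's inequality G has no triangles w.h.p.

E[X] ≈ 0.02073; in regime p = Θ(1/n^{3/2}) E[X] tends to 0 (below the triangle threshold p ~ 1/n).


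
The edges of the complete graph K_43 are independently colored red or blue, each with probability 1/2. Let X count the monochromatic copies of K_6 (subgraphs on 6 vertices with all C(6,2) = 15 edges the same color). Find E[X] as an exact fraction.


Let X = Σ_S X_S over the C(43, 6) = 6096454 subsets S of size 6, where X_S = 1 if the K_6 on S is monochromatic.
For a fixed S, the K_6 on S has C(6, 2) = 15 edges. P[all 15 edges red] = (1/2)^15, and likewise for blue, so P[monochromatic] = 2·(1/2)^15 = 2^{1 − 15} = 1/16384.
By linearity of expectation: E[X] = C(43, 6) · 2^{1 − 15} = 6096454 · 1/16384 = 3048227/8192.
Numerically: E[X] ≈ 372.09802.

E[X] = C(43,6)·2^(1−C(6,2)) = 3048227/8192 ≈ 372.09802.


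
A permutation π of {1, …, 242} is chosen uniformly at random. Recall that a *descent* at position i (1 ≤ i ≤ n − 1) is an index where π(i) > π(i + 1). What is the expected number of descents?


Write X = Σ X_I over i = 1, …, 241, with X_I the indicator of one descent.
There are 241 indicators.
For each fixed i, the pair (π(i), π(i+1)) is a uniformly random ordered pair of distinct values from {1, …, 242}; by symmetry P[π(i) > π(i+1)] = 1/2.
By linearity: E[X] = 241 · (1/2) = (242 − 1) · (1/2) = 241/2 ≈ 120.500000.

E[X] = 241/2 = 120.500000.


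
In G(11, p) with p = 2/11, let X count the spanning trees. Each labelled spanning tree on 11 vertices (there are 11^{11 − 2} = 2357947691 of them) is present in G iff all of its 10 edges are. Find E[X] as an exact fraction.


K_11 has 11^{11 − 2} = 2357947691 labelled spanning trees.
For each such spanning tree H, let X_H = 1 if all 10 edges of H are present in G. Then P[X_H = 1] = p^{10} = (2/11)^{10} = 1024/25937424601.
By linearity: E[X] = Σ_H E[X_H] = 2357947691 · p^{10} = 2357947691 · 1024/25937424601 = 1024/11.
Numerically: E[X] ≈ 93.091.

E[X] = 2357947691 · (2/11)^{10} = 1024/11 ≈ 93.091.


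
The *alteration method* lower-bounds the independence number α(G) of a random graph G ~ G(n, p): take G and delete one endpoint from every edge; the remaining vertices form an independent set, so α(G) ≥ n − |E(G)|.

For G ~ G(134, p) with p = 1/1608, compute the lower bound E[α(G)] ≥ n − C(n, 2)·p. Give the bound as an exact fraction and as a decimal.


E[|E(G)|] = C(134, 2)·p = 8911 · (1/1608) = 133/24.
E[α(G)] ≥ n − E[|E(G)|] = 134 − 133/24 = 3083/24.
Numerically: ≈ 128.45833.
(This is only a lower bound; the true E[α(G)] may be larger.)

E[α(G)] ≥ 3083/24 ≈ 128.45833.


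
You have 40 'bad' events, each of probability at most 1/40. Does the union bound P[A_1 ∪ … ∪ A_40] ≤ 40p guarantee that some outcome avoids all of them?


Union bound: P[∪_{i=1}^{40} A_i] ≤ Σ_i P[A_i] ≤ 40·p = 40·(1/40) = 1.
Numerically: 1 ≈ 1.0000000.
Is 1 < 1? NO.
Since the bound 1 is ≥ 1, the union bound is uninformative here; it does NOT by itself certify existence.

40·p = 1 ≈ 1.0000000; existence NOT certified by the union bound.


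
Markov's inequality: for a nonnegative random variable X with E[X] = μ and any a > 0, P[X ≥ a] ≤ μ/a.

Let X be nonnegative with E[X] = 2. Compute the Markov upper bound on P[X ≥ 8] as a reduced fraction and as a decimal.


μ = E[X] = 2, a = 8.
Markov: P[X ≥ 8] ≤ μ/a = (2)/8 = 1/4.
Numerically: ≈ 0.250.
(Since a = 8 > μ = 2.000, the bound 1/4 is < 1 and informative.)

P[X ≥ 8] ≤ 1/4 ≈ 0.250.


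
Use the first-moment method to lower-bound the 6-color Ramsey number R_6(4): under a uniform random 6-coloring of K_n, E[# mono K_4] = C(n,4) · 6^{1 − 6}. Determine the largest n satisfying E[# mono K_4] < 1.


We need C(n, 4) · 6^{1 − 6} < 1, i.e. C(n, 4) < 6^{6 − 1} = 7776.
Check values of n near the boundary:
  n = 18: C(18, 4) = 3060; 3060 < 7776? YES
  n = 19: C(19, 4) = 3876; 3876 < 7776? YES
  n = 20: C(20, 4) = 4845; 4845 < 7776? YES
  n = 21: C(21, 4) = 5985; 5985 < 7776? YES
  n = 22: C(22, 4) = 7315; 7315 < 7776? YES
  n = 23: C(23, 4) = 8855; 8855 < 7776? NO
  n = 24: C(24, 4) = 10626; 10626 < 7776? NO
  n = 25: C(25, 4) = 12650; 12650 < 7776? NO
The largest n with C(n, 4) < 7776 is n = 22 (where E[X] = 7315/7776 ≈ 0.9407150). Hence R_6(4) > 22, i.e. R_6(4) ≥ 23.

Largest n = 22; hence R_6(4) > 22.


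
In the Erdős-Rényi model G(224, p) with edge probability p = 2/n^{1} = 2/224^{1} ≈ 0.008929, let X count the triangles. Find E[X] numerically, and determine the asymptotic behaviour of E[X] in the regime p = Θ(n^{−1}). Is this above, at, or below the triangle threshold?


Number of potential triangles: C(224, 3) = 1848224.
Each occurs with probability p³ ≈ (0.008929)³ ≈ 7.117802e-07.
By linearity: E[X] = C(224, 3)·p³ ≈ 1848224 · 7.117802e-07 ≈ 1.3155.
Here α = 1, so p = 2/n is exactly at the triangle threshold p ~ 1/n. Asymptotically E[X] → c³/6 = 2³/6 = 4/3 ≈ 1.3333, a bounded constant. In this regime the triangle count is asymptotically Poisson(c³/6).

E[X] ≈ 1.3155; in regime p = Θ(1/n^{1}) E[X] stays bounded (at the triangle threshold p ~ 1/n).


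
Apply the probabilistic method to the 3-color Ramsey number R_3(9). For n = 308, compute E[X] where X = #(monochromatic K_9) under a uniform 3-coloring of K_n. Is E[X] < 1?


E[X] = C(308, 9) · 3^{1 − 36} = 61088326838816200 · 3^{−35} = 61088326838816200/50031545098999707.
As a reduced fraction: E[X] = 61088326838816200/50031545098999707 ≈ 1.22100.
Is E[X] < 1? NO.
Since E[X] ≥ 1, the first-moment bound is inconclusive at n = 308; it does NOT by itself certify R_3(9) > 308.

E[X] = 61088326838816200/50031545098999707 ≈ 1.22100; E[X] ≥ 1; first-moment method inconclusive here.


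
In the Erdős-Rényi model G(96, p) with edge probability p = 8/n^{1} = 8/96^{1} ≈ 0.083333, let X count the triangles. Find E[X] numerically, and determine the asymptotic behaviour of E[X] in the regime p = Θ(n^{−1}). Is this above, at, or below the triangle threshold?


Number of potential triangles: C(96, 3) = 142880.
Each occurs with probability p³ ≈ (0.083333)³ ≈ 5.7870370e-04.
By linearity: E[X] = C(96, 3)·p³ ≈ 142880 · 5.7870370e-04 ≈ 82.68519.
Here α = 1, so p = 8/n is exactly at the triangle threshold p ~ 1/n. Asymptotically E[X] → c³/6 = 8³/6 = 256/3 ≈ 85.33333, a bounded constant. In this regime the triangle count is asymptotically Poisson(c³/6).

E[X] ≈ 82.68519; in regime p = Θ(1/n^{1}) E[X] stays bounded (at the triangle threshold p ~ 1/n).


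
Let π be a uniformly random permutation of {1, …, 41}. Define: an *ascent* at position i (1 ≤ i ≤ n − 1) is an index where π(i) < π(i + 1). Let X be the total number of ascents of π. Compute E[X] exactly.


Write X = Σ X_I over i = 1, …, 40, with X_I the indicator of one ascent.
There are 40 indicators.
For each fixed i, the pair (π(i), π(i+1)) is a uniformly random ordered pair of distinct values from {1, …, 41}; by symmetry P[π(i) < π(i+1)] = 1/2.
By linearity: E[X] = 40 · (1/2) = (41 − 1) · (1/2) = 20 ≈ 20.0000.

E[X] = 20 = 20.0000.


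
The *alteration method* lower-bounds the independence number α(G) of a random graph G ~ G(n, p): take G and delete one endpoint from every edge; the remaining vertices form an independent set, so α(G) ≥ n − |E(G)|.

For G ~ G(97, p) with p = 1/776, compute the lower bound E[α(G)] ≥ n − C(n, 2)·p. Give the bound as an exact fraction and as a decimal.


E[|E(G)|] = C(97, 2)·p = 4656 · (1/776) = 6.
E[α(G)] ≥ n − E[|E(G)|] = 97 − 6 = 91.
Numerically: ≈ 91.0000.
(This is only a lower bound; the true E[α(G)] may be larger.)

E[α(G)] ≥ 91 ≈ 91.0000.


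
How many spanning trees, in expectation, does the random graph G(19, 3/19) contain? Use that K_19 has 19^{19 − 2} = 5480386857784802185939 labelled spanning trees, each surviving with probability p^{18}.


K_19 has 19^{19 − 2} = 5480386857784802185939 labelled spanning trees.
For each such spanning tree H, let X_H = 1 if all 18 edges of H are present in G. Then P[X_H = 1] = p^{18} = (3/19)^{18} = 387420489/104127350297911241532841.
By linearity: E[X] = Σ_H E[X_H] = 5480386857784802185939 · p^{18} = 5480386857784802185939 · 387420489/104127350297911241532841 = 387420489/19.
Numerically: E[X] ≈ 2.0391e+07.

E[X] = 5480386857784802185939 · (3/19)^{18} = 387420489/19 ≈ 2.0391e+07.


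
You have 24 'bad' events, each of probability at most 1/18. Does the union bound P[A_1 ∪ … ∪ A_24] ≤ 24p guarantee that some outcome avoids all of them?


Union bound: P[∪_{i=1}^{24} A_i] ≤ Σ_i P[A_i] ≤ 24·p = 24·(1/18) = 4/3.
Numerically: 4/3 ≈ 1.333333.
Is 4/3 < 1? NO.
Since the bound 4/3 is ≥ 1, the union bound is uninformative here; it does NOT by itself certify existence.

24·p = 4/3 ≈ 1.333333; existence NOT certified by the union bound.


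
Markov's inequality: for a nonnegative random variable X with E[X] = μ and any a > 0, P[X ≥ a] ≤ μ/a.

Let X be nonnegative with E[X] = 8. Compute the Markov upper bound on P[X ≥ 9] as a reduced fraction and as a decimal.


μ = E[X] = 8, a = 9.
Markov: P[X ≥ 9] ≤ μ/a = (8)/9 = 8/9.
Numerically: ≈ 0.88889.
(Since a = 9 > μ = 8.00000, the bound 8/9 is < 1 and informative.)

P[X ≥ 9] ≤ 8/9 ≈ 0.88889.


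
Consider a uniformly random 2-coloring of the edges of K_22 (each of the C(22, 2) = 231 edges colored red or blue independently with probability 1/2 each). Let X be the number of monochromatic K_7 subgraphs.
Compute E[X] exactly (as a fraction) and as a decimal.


Let X = Σ_S X_S over the C(22, 7) = 170544 subsets S of size 7, where X_S = 1 if the K_7 on S is monochromatic.
For a fixed S, the K_7 on S has C(7, 2) = 21 edges. P[all 21 edges red] = (1/2)^21, and likewise for blue, so P[monochromatic] = 2·(1/2)^21 = 2^{1 − 21} = 1/1048576.
By linearity: E[X] = C(22, 7) · 2^{1 − 21} = 170544 · 1/1048576 = 10659/65536.
Numerically: E[X] ≈ 0.162643.

E[X] = C(22,7)·2^(1−C(7,2)) = 10659/65536 ≈ 0.162643.


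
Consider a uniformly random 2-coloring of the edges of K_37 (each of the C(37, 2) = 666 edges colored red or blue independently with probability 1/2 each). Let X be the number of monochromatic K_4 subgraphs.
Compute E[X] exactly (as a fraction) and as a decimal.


Let X = Σ_S X_S over the C(37, 4) = 66045 subsets S of size 4, where X_S = 1 if the K_4 on S is monochromatic.
For a fixed S, the K_4 on S has C(4, 2) = 6 edges. P[all 6 edges red] = (1/2)^6, and likewise for blue, so P[monochromatic] = 2·(1/2)^6 = 2^{1 − 6} = 1/32.
By linearity of expectation: E[X] = C(37, 4) · 2^{1 − 6} = 66045 · 1/32 = 66045/32.
Numerically: E[X] ≈ 2063.9062.

E[X] = C(37,4)·2^(1−C(4,2)) = 66045/32 ≈ 2063.9062.


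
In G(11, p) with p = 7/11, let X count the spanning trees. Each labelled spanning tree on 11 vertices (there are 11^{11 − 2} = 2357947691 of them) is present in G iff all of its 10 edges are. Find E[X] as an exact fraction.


K_11 has 11^{11 − 2} = 2357947691 labelled spanning trees.
For each such spanning tree H, let X_H = 1 if all 10 edges of H are present in G. Then P[X_H = 1] = p^{10} = (7/11)^{10} = 282475249/25937424601.
By linearity of expectation: E[X] = Σ_H E[X_H] = 2357947691 · p^{10} = 2357947691 · 282475249/25937424601 = 282475249/11.
Numerically: E[X] ≈ 2.56796e+07.

E[X] = 2357947691 · (7/11)^{10} = 282475249/11 ≈ 2.56796e+07.


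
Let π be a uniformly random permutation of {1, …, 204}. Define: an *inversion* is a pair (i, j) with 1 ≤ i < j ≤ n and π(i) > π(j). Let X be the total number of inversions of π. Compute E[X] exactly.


Write X = Σ X_I over the C(204, 2) = 20706 pairs i < j, with X_I the indicator of one inversion.
There are 20706 indicators.
For each fixed pair i < j, the values π(i) and π(j) are two distinct elements of {1, …, 204} in uniformly random order; by symmetry P[π(i) > π(j)] = 1/2.
By linearity: E[X] = 20706 · (1/2) = C(204, 2) · (1/2) = 20706/2 = 10353 ≈ 10353.000.

E[X] = 10353 = 10353.000.


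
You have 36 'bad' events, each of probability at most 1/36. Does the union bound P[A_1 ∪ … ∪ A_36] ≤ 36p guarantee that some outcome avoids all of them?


Union bound: P[∪_{i=1}^{36} A_i] ≤ Σ_i P[A_i] ≤ 36·p = 36·(1/36) = 1.
Numerically: 1 ≈ 1.0000000.
Is 1 < 1? NO.
Since the bound 1 is ≥ 1, the union bound is uninformative here; it does NOT by itself certify existence.

36·p = 1 ≈ 1.0000000; existence NOT certified by the union bound.


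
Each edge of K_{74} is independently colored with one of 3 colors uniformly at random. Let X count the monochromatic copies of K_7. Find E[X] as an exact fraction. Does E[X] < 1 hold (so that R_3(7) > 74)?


E[X] = C(74, 7) · 3^{1 − 21} = 1799579064 · 3^{−20} = 1799579064/3486784401.
As a reduced fraction: E[X] = 599859688/1162261467 ≈ 0.516.
Is E[X] < 1? YES.
Since E[X] < 1, there exists a 3-coloring of K_{74} with no monochromatic K_7; hence R_3(7) > 74.

E[X] = 599859688/1162261467 ≈ 0.516; E[X] < 1, so R_3(7) > 74.


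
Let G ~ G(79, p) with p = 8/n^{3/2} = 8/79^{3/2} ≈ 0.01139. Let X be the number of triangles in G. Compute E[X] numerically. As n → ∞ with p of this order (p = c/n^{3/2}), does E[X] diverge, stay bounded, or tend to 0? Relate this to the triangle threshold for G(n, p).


Number of potential triangles: C(79, 3) = 79079.
Each occurs with probability p³ ≈ (0.01139)³ ≈ 1.478931e-06.
By linearity: E[X] = C(79, 3)·p³ ≈ 79079 · 1.478931e-06 ≈ 0.1170.
Since α = 3/2 > 1, p = c/n^{3/2} = o(1/n) is below the triangle threshold p ~ 1/n. Asymptotically E[X] ~ (c³/6)·n^{3(1−α)} = (8³/6)·n^{-1.5} → 0, so by Markov's inequality G has no triangles w.h.p.

E[X] ≈ 0.1170; in regime p = Θ(1/n^{3/2}) E[X] tends to 0 (below the triangle threshold p ~ 1/n).


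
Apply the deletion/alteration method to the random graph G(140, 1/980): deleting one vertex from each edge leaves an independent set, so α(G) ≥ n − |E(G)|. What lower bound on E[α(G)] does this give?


E[|E(G)|] = C(140, 2)·p = 9730 · (1/980) = 139/14.
E[α(G)] ≥ n − E[|E(G)|] = 140 − 139/14 = 1821/14.
Numerically: ≈ 130.071.
(This is only a lower bound; the true E[α(G)] may be larger.)

E[α(G)] ≥ 1821/14 ≈ 130.071.


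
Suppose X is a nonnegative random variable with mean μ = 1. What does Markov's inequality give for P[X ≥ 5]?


μ = E[X] = 1, a = 5.
Markov: P[X ≥ 5] ≤ μ/a = (1)/5 = 1/5.
Numerically: ≈ 0.2000.
(Since a = 5 > μ = 1.0000, the bound 1/5 is < 1 and informative.)

P[X ≥ 5] ≤ 1/5 ≈ 0.2000.


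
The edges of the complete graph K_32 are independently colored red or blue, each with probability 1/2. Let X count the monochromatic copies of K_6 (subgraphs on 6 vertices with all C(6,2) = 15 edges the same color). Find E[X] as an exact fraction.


Let X = Σ_S X_S over the C(32, 6) = 906192 subsets S of size 6, where X_S = 1 if the K_6 on S is monochromatic.
For a fixed S, the K_6 on S has C(6, 2) = 15 edges. P[all 15 edges red] = (1/2)^15, and likewise for blue, so P[monochromatic] = 2·(1/2)^15 = 2^{1 − 15} = 1/16384.
By linearity: E[X] = C(32, 6) · 2^{1 − 15} = 906192 · 1/16384 = 56637/1024.
Numerically: E[X] ≈ 55.309570.

E[X] = C(32,6)·2^(1−C(6,2)) = 56637/1024 ≈ 55.309570.


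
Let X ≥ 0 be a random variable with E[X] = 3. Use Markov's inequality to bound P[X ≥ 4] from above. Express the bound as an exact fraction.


μ = E[X] = 3, a = 4.
Markov: P[X ≥ 4] ≤ μ/a = (3)/4 = 3/4.
Numerically: ≈ 0.75000.
(Since a = 4 > μ = 3.00000, the bound 3/4 is < 1 and informative.)

P[X ≥ 4] ≤ 3/4 ≈ 0.75000.


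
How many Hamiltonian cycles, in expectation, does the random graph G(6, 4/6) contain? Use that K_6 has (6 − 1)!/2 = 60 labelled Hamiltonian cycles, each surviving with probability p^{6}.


K_6 has (6 − 1)!/2 = 60 labelled Hamiltonian cycles.
For each such Hamiltonian cycle H, let X_H = 1 if all 6 edges of H are present in G. Then P[X_H = 1] = p^{6} = (2/3)^{6} = 64/729.
By linearity: E[X] = Σ_H E[X_H] = 60 · p^{6} = 60 · 64/729 = 1280/243.
Numerically: E[X] ≈ 5.26749.

E[X] = 60 · (2/3)^{6} = 1280/243 ≈ 5.26749.


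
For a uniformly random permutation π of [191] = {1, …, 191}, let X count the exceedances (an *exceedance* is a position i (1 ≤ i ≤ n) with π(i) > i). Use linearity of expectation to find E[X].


Write X = Σ_{i=1}^{191} X_i, where X_i = 1_{π(i) > i}.
For each fixed i, π(i) is uniform over {1, …, 191} (marginal of a uniform permutation), so P[π(i) > i] = (n − i)/n. Summing: Σ_{i=1}^{191} (n − i)/n = (0 + 1 + … + 190)/191 = 191(191 − 1)/(2·191) = (191 − 1)/2.
Hence E[X] = Σ_{i=1}^{191} (191 − i)/191 = 95 ≈ 95.000000.

E[X] = 95 = 95.000000.


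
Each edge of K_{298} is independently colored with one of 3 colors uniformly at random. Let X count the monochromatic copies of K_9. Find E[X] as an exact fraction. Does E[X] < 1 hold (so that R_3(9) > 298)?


E[X] = C(298, 9) · 3^{1 − 36} = 45207677551849890 · 3^{−35} = 45207677551849890/50031545098999707.
As a reduced fraction: E[X] = 15069225850616630/16677181699666569 ≈ 0.9035835.
Is E[X] < 1? YES.
Since E[X] < 1, there exists a 3-coloring of K_{298} with no monochromatic K_9; hence R_3(9) > 298.

E[X] = 15069225850616630/16677181699666569 ≈ 0.9035835; E[X] < 1, so R_3(9) > 298.


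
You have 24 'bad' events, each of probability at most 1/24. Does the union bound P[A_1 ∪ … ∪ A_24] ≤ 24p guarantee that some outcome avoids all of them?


Union bound: P[∪_{i=1}^{24} A_i] ≤ Σ_i P[A_i] ≤ 24·p = 24·(1/24) = 1.
Numerically: 1 ≈ 1.000.
Is 1 < 1? NO.
Since the bound 1 is ≥ 1, the union bound is uninformative here; it does NOT by itself certify existence.

24·p = 1 ≈ 1.000; existence NOT certified by the union bound.


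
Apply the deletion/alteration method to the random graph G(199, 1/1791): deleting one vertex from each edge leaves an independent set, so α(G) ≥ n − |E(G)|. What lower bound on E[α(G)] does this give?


E[|E(G)|] = C(199, 2)·p = 19701 · (1/1791) = 11.
E[α(G)] ≥ n − E[|E(G)|] = 199 − 11 = 188.
Numerically: ≈ 188.0000.
(This is only a lower bound; the true E[α(G)] may be larger.)

E[α(G)] ≥ 188 ≈ 188.0000.


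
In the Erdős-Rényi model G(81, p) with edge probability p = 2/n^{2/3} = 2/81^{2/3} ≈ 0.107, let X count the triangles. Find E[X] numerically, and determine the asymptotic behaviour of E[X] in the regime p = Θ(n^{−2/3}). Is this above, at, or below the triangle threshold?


Number of potential triangles: C(81, 3) = 85320.
Each occurs with probability p³ ≈ (0.107)³ ≈ 1.21933e-03.
By linearity: E[X] = C(81, 3)·p³ ≈ 85320 · 1.21933e-03 ≈ 104.033.
Since α = 2/3 < 1, p = c/n^{2/3} ≫ 1/n is above the triangle threshold p ~ 1/n. Asymptotically E[X] ~ (c³/6)·n^{3(1−α)} = (2³/6)·n^{1} → ∞; triangles are abundant w.h.p.

E[X] ≈ 104.033; in regime p = Θ(1/n^{2/3}) E[X] diverges (above the triangle threshold p ~ 1/n).


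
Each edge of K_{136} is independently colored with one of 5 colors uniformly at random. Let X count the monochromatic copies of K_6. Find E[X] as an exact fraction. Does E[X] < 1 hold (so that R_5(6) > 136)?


E[X] = C(136, 6) · 5^{1 − 15} = 7858539612 · 5^{−14} = 7858539612/6103515625.
As a reduced fraction: E[X] = 7858539612/6103515625 ≈ 1.2875.
Is E[X] < 1? NO.
Since E[X] ≥ 1, the first-moment bound is inconclusive at n = 136; it does NOT by itself certify R_5(6) > 136.

E[X] = 7858539612/6103515625 ≈ 1.2875; E[X] ≥ 1; first-moment method inconclusive here.


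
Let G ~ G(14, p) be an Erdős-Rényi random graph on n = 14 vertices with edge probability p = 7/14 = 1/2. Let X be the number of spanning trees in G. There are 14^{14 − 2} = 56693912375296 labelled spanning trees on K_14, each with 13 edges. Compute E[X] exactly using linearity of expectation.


K_14 has 14^{14 − 2} = 56693912375296 labelled spanning trees.
For each such spanning tree H, let X_H = 1 if all 13 edges of H are present in G. Then P[X_H = 1] = p^{13} = (1/2)^{13} = 1/8192.
Summing the indicators: E[X] = Σ_H E[X_H] = 56693912375296 · p^{13} = 56693912375296 · 1/8192 = 13841287201/2.
Numerically: E[X] ≈ 6.92064e+09.

E[X] = 56693912375296 · (1/2)^{13} = 13841287201/2 ≈ 6.92064e+09.


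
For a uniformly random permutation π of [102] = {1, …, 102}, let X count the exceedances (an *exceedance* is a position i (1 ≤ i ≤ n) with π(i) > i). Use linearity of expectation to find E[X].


Write X = Σ_{i=1}^{102} X_i, where X_i = 1_{π(i) > i}.
For each fixed i, π(i) is uniform over {1, …, 102} (marginal of a uniform permutation), so P[π(i) > i] = (n − i)/n. Summing: Σ_{i=1}^{102} (n − i)/n = (0 + 1 + … + 101)/102 = 102(102 − 1)/(2·102) = (102 − 1)/2.
Hence E[X] = Σ_{i=1}^{102} (102 − i)/102 = 101/2 ≈ 50.500.

E[X] = 101/2 = 50.500.


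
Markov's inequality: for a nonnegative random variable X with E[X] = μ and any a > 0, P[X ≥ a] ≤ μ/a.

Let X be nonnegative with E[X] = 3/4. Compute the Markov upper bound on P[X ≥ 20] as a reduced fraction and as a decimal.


μ = E[X] = 3/4, a = 20.
Markov: P[X ≥ 20] ≤ μ/a = (3/4)/20 = 3/80.
Numerically: ≈ 0.03750.
(Since a = 20 > μ = 0.75000, the bound 3/80 is < 1 and informative.)

P[X ≥ 20] ≤ 3/80 ≈ 0.03750.


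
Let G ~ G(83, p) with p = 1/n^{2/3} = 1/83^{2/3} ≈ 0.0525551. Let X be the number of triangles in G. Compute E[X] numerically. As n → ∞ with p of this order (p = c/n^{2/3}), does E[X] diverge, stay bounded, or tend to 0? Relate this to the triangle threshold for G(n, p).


Number of potential triangles: C(83, 3) = 91881.
Each occurs with probability p³ ≈ (0.0525551)³ ≈ 1.45158949e-04.
By linearity: E[X] = C(83, 3)·p³ ≈ 91881 · 1.45158949e-04 ≈ 13.337349.
Since α = 2/3 < 1, p = c/n^{2/3} ≫ 1/n is above the triangle threshold p ~ 1/n. Asymptotically E[X] ~ (c³/6)·n^{3(1−α)} = (1³/6)·n^{1} → ∞; triangles are abundant w.h.p.

E[X] ≈ 13.337349; in regime p = Θ(1/n^{2/3}) E[X] diverges (above the triangle threshold p ~ 1/n).


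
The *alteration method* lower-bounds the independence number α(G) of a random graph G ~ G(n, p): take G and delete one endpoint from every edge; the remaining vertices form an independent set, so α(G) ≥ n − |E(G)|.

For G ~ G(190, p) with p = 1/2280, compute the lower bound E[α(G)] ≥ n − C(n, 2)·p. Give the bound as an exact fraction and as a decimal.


E[|E(G)|] = C(190, 2)·p = 17955 · (1/2280) = 63/8.
E[α(G)] ≥ n − E[|E(G)|] = 190 − 63/8 = 1457/8.
Numerically: ≈ 182.1250.
(This is only a lower bound; the true E[α(G)] may be larger.)

E[α(G)] ≥ 1457/8 ≈ 182.1250.


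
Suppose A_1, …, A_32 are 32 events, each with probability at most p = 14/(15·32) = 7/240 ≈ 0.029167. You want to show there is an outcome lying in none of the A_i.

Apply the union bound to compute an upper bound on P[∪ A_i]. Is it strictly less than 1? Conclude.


Union bound: P[∪_{i=1}^{32} A_i] ≤ Σ_i P[A_i] ≤ 32·p = 32·(7/240) = 14/15.
Numerically: 14/15 ≈ 0.933333.
Is 14/15 < 1? YES.
Since P[∪ A_i] ≤ 14/15 < 1, the complement has P[∩ A_i^c] ≥ 1 − 14/15 = 1/15 > 0, so some outcome avoids every A_i.

32·p = 14/15 ≈ 0.933333; existence CERTIFIED by the union bound.


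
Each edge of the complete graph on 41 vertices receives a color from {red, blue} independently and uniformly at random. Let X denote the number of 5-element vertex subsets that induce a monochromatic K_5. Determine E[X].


Let X = Σ_S X_S over the C(41, 5) = 749398 subsets S of size 5, where X_S = 1 if the K_5 on S is monochromatic.
For a fixed S, the K_5 on S has C(5, 2) = 10 edges. P[all 10 edges red] = (1/2)^10, and likewise for blue, so P[monochromatic] = 2·(1/2)^10 = 2^{1 − 10} = 1/512.
By linearity: E[X] = C(41, 5) · 2^{1 − 10} = 749398 · 1/512 = 374699/256.
Numerically: E[X] ≈ 1463.667969.

E[X] = C(41,5)·2^(1−C(5,2)) = 374699/256 ≈ 1463.667969.


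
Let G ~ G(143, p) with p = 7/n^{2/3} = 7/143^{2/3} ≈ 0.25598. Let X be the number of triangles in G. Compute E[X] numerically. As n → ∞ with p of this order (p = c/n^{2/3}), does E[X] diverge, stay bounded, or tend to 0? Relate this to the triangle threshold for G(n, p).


Number of potential triangles: C(143, 3) = 477191.
Each occurs with probability p³ ≈ (0.25598)³ ≈ 1.6773436e-02.
By linearity: E[X] = C(143, 3)·p³ ≈ 477191 · 1.6773436e-02 ≈ 8004.13287.
Since α = 2/3 < 1, p = c/n^{2/3} ≫ 1/n is above the triangle threshold p ~ 1/n. Asymptotically E[X] ~ (c³/6)·n^{3(1−α)} = (7³/6)·n^{1} → ∞; triangles are abundant w.h.p.

E[X] ≈ 8004.13287; in regime p = Θ(1/n^{2/3}) E[X] diverges (above the triangle threshold p ~ 1/n).


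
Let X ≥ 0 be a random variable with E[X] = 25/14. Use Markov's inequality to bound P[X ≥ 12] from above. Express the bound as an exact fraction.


μ = E[X] = 25/14, a = 12.
Markov: P[X ≥ 12] ≤ μ/a = (25/14)/12 = 25/168.
Numerically: ≈ 0.1488.
(Since a = 12 > μ = 1.7857, the bound 25/168 is < 1 and informative.)

P[X ≥ 12] ≤ 25/168 ≈ 0.1488.


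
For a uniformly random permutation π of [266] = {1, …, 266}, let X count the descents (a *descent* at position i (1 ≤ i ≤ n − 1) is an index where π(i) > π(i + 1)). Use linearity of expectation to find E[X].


Write X = Σ X_I over i = 1, …, 265, with X_I the indicator of one descent.
There are 265 indicators.
For each fixed i, the pair (π(i), π(i+1)) is a uniformly random ordered pair of distinct values from {1, …, 266}; by symmetry P[π(i) > π(i+1)] = 1/2.
By linearity: E[X] = 265 · (1/2) = (266 − 1) · (1/2) = 265/2 ≈ 132.500000.

E[X] = 265/2 = 132.500000.


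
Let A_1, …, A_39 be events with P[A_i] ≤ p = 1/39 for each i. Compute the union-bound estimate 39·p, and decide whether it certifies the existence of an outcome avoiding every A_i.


Union bound: P[∪_{i=1}^{39} A_i] ≤ Σ_i P[A_i] ≤ 39·p = 39·(1/39) = 1.
Numerically: 1 ≈ 1.0000000.
Is 1 < 1? NO.
Since the bound 1 is ≥ 1, the union bound is uninformative here; it does NOT by itself certify existence.

39·p = 1 ≈ 1.0000000; existence NOT certified by the union bound.
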